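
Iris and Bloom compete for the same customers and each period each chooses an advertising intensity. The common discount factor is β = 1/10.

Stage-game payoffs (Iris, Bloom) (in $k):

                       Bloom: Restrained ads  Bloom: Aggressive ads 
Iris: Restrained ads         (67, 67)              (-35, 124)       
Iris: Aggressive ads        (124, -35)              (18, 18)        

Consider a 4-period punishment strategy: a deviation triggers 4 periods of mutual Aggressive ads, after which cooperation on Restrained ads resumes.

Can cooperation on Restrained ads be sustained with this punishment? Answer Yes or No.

Comparing payoff streams over the 5 periods until play realigns: cooperate → 67(1+β+…+β^4); deviate → 124 + 18(β+…+β^4).
Cooperation is sustained iff (67−18)(β+…+β^4) ≥ 124−67.
β+…+β^4 = 1/10·(1−(1/10)^4)/(1−1/10) = 0.1111, and (124−67)/(67−18) = 1.1633.
0.1111 < 1.1633, so cooperation is not sustainable.

No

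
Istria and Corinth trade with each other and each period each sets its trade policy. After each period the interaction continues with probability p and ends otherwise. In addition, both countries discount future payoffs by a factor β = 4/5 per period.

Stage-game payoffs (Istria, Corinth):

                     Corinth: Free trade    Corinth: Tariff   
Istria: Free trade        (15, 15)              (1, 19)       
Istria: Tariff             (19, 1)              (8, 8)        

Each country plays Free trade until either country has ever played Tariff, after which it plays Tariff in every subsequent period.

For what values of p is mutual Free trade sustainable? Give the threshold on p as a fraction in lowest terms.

Expected continuation weight on next period's payoff is β·p = 4/5·p, which plays the role of the discount factor.
Cooperation requires 4/5·p ≥ (19−15)/(19−8) = 4/11, hence p ≥ 5/11.

5/11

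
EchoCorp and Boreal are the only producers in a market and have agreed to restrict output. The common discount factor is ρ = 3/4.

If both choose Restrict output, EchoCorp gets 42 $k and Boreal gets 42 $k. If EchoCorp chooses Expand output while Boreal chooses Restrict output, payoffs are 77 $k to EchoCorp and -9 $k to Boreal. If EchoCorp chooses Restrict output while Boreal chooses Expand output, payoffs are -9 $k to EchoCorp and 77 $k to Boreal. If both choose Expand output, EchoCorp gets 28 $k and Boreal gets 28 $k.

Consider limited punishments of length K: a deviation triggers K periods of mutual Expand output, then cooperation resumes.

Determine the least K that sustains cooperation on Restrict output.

No profitable deviation requires (42−28)(ρ+…+ρ^K) ≥ 77−42, i.e. ρ+…+ρ^K ≥ 5/2 ≈ 2.5000.
With ρ = 3/4, the partial sums are K=1: 0.7500, K=2: 1.3125, …, K=5: 2.2881, K=6: 2.4661, K=7: 2.5995.
K = 7 is the first length at which the sum reaches 2.5000.

7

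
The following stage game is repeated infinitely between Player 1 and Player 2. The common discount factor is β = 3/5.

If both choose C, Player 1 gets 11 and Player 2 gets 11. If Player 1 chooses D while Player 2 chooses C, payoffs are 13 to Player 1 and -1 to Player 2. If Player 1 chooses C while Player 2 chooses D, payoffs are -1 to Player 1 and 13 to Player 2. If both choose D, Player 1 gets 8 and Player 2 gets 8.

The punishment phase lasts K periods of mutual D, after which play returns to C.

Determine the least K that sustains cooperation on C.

2

Need Σ_{k=1}^{K} β^k ≥ (13−11)/(11−8) = 0.6667 at β = 3/5.
At K = 1 the sum is 0.6000 < 0.6667; at K = 2 it is 0.9600 ≥ 0.6667.
So the minimum punishment length is K = 2.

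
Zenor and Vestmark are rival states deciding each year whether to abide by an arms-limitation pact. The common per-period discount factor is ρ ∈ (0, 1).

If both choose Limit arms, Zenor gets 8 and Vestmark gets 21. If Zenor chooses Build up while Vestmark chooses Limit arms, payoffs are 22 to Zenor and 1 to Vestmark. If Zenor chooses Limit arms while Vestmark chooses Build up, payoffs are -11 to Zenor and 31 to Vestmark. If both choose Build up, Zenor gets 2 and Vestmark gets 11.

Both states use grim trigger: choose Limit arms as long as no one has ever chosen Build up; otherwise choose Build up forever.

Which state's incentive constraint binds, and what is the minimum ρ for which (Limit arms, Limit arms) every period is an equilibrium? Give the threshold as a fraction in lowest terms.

Zenor; ρ ≥ 7/10

For Zenor: deviation gain 22−8 = 14, per-period punishment loss 8−2 = 6. IC gives ρ ≥ 14/20 = 7/10.
For Vestmark: gain 10, loss 10 per period, so ρ ≥ 10/20 = 1/2.
The tighter constraint is Zenor's, so cooperation needs ρ ≥ 7/10.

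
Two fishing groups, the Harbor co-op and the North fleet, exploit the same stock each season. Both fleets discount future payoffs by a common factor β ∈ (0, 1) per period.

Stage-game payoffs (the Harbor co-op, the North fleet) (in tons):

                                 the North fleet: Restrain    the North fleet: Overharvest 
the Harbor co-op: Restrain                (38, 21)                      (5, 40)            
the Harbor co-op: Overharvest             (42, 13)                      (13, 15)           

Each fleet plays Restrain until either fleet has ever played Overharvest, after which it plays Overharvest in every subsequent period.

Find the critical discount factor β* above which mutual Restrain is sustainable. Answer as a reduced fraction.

the Harbor co-op's threshold: (42−38)/(42−13) = 4/29.
the North fleet's threshold: (40−21)/(40−15) = 19/25.
4/29 < 19/25, so the North fleet binds and β* = 19/25.

19/25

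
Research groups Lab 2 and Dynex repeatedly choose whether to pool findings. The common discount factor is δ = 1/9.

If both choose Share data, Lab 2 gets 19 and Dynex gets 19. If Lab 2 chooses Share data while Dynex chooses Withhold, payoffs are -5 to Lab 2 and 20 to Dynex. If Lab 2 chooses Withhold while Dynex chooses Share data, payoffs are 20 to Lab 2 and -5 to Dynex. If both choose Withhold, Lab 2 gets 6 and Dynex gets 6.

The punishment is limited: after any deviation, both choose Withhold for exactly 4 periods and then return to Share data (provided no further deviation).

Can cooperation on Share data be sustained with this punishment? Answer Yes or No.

Yes

Comparing payoff streams over the 5 periods until play realigns: cooperate → 19(1+δ+…+δ^4); deviate → 20 + 6(δ+…+δ^4).
Cooperation is sustained iff (19−6)(δ+…+δ^4) ≥ 20−19.
δ+…+δ^4 = 1/9·(1−(1/9)^4)/(1−1/9) = 0.1250, and (20−19)/(19−6) = 0.0769.
0.1250 ≥ 0.0769, so cooperation is sustainable.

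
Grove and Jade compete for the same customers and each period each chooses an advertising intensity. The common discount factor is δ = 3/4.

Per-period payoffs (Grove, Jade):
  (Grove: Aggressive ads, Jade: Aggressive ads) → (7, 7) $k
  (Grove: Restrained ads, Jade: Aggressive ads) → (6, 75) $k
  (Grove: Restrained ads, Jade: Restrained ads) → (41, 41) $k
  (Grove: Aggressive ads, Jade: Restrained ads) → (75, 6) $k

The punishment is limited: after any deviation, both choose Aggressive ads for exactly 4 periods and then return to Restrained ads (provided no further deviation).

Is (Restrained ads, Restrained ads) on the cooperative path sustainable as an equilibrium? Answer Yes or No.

Comparing payoff streams over the 5 periods until play realigns: cooperate → 41(1+δ+…+δ^4); deviate → 75 + 7(δ+…+δ^4).
Cooperation is sustained iff (41−7)(δ+…+δ^4) ≥ 75−41.
δ+…+δ^4 = 3/4·(1−(3/4)^4)/(1−3/4) = 2.0508, and (75−41)/(41−7) = 1.0000.
2.0508 ≥ 1.0000, so cooperation is sustainable.

Yes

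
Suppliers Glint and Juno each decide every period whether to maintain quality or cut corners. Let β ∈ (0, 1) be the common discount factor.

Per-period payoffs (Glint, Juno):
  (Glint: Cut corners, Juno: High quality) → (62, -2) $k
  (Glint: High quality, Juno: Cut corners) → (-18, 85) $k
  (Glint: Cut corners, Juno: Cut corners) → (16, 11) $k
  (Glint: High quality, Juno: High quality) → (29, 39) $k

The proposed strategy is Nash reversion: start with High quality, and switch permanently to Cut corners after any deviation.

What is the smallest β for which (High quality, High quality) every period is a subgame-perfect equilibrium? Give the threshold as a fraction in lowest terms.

Glint's threshold: (62−29)/(62−16) = 33/46.
Juno's threshold: (85−39)/(85−11) = 23/37.
33/46 > 23/37, so Glint binds and β* = 33/46.

33/46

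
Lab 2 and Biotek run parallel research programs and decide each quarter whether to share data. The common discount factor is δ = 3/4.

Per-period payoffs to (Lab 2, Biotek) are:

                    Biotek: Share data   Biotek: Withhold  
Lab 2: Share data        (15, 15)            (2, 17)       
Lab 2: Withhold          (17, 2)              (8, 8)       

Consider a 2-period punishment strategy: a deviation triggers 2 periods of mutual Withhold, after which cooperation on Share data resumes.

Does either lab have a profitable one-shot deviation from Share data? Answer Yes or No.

No

A one-shot deviation gives 17 now, then 8 for 2 periods, then back to 15.
Gain from deviating: (17−15) today; loss: (15−8) in each of the next 2 periods.
No-deviation condition: (15−8)(δ+…+δ^2) ≥ 17−15, i.e. δ+…+δ^2 ≥ 2/7.
At δ = 3/4: δ+…+δ^2 = 1.3125 ≥ 0.2857.
So cooperation is sustainable.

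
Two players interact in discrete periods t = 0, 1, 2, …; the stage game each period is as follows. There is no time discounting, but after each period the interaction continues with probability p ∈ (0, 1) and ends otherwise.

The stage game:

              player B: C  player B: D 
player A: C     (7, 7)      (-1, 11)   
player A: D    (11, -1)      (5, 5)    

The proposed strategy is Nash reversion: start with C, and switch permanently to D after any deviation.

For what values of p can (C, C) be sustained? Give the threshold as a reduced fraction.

2/3

Expected cooperation value is 7 + p·7 + p²·7 + … = 7/(1−p); deviation gives 11 + p·5/(1−p).
7 ≥ 11(1−p) + 5p ⇒ 6p ≥ 4 ⇒ p ≥ 4/6 = 2/3.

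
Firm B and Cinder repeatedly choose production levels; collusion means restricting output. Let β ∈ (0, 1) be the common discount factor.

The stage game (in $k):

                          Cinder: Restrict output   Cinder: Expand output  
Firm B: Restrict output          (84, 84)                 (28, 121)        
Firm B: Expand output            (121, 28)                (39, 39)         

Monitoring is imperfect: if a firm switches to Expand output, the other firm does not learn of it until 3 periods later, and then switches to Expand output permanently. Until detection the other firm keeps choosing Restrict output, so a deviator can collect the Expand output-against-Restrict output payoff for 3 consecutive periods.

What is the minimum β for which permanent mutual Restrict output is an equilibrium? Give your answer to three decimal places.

The best deviation is to choose Expand output for all 3 undetected periods, earning 121 each, then 39 forever once detected.
Deviation value: 121(1−β^3)/(1−β) + 39β^3/(1−β); cooperation value: 84/(1−β).
IC: 84 ≥ 121(1−β^3) + 39β^3 = 121 − 82β^3.
So β^3 ≥ 37/82, giving β ≥ (37/82)^(1/3) ≈ 0.767.

0.767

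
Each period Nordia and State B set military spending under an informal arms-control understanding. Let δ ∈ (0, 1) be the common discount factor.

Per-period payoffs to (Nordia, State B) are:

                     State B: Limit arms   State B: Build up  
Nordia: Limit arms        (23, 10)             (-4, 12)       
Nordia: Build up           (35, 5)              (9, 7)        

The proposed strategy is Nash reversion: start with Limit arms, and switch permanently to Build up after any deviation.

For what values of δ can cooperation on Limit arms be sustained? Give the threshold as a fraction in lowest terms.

For Nordia: deviation gain 35−23 = 12, per-period punishment loss 23−9 = 14. IC gives δ ≥ 12/26 = 6/13.
For State B: gain 2, loss 3 per period, so δ ≥ 2/5.
The tighter constraint is Nordia's, so cooperation needs δ ≥ 6/13.

6/13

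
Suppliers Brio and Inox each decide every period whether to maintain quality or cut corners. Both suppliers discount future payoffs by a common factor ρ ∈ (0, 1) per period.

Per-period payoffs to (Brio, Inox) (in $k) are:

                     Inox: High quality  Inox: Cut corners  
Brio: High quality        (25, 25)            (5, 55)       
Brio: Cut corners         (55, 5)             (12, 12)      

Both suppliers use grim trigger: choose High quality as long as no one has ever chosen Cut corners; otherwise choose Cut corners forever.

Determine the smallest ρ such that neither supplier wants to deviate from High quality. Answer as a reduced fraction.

Cooperation forever yields 25 each period: 25/(1−ρ).
Deviating yields 55 once, then 12 forever: 55 + 12ρ/(1−ρ).
No profitable deviation requires 25/(1−ρ) ≥ 55 + 12ρ/(1−ρ).
Multiplying by (1−ρ): 25 ≥ 55(1−ρ) + 12ρ = 55 − 43ρ.
So 43ρ ≥ 30, i.e. ρ ≥ 30/43.

30/43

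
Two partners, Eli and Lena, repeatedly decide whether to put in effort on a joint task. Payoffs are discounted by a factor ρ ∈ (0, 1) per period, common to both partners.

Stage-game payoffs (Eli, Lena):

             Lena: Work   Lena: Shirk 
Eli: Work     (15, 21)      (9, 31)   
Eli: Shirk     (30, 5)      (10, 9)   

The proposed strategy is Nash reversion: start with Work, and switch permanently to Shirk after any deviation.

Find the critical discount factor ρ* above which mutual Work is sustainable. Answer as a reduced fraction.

For Eli: deviation gain 30−15 = 15, per-period punishment loss 15−10 = 5. IC gives ρ ≥ 15/20 = 3/4.
For Lena: gain 10, loss 12 per period, so ρ ≥ 10/22 = 5/11.
The tighter constraint is Eli's, so cooperation needs ρ ≥ 3/4.

3/4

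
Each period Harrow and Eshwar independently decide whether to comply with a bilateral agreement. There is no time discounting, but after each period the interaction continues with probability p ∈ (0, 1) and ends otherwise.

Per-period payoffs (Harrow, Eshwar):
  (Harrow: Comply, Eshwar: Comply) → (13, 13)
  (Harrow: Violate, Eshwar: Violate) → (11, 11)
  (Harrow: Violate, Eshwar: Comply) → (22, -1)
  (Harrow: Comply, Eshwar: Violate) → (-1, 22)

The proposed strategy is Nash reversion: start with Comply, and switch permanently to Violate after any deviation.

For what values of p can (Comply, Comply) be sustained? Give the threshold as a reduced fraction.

With no time discounting, the continuation probability p plays the role of the discount factor.
Grim-trigger IC: 13/(1−p) ≥ 22 + 11p/(1−p) ⇒ p ≥ (22−13)/(22−11) = 9/11.

9/11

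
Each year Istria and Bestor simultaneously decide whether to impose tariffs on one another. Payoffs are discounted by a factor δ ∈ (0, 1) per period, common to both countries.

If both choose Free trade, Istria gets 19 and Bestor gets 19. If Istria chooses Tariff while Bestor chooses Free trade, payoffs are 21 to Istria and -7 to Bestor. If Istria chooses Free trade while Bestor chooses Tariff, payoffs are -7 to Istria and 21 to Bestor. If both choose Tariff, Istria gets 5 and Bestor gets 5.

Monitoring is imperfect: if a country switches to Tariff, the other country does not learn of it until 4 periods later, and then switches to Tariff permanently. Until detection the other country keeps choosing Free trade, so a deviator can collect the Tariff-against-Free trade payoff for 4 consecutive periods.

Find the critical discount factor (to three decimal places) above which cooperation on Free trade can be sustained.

A deviator earns 21 for 4 periods, then 5 forever; cooperating earns 19 forever. Multiplying the IC by (1−δ):
19 ≥ 21(1−δ^4) + 5δ^4, so 16·δ^4 ≥ 2 and δ^4 ≥ 1/8.
δ ≥ (1/8)^(1/4) ≈ 0.595.

0.595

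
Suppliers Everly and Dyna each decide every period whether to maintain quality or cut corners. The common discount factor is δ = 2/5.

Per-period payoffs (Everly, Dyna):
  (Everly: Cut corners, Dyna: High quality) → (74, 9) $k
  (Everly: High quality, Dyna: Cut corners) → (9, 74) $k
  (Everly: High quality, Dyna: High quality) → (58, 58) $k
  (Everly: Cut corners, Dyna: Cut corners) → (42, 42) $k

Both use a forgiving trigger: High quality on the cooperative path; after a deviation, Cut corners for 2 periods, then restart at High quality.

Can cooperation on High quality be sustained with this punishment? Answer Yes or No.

IC: δ+…+δ^2 ≥ (74−58)/(58−42) = 1.
At δ = 2/5: partial sum = 0.5600 < 1.0000. Cooperation not sustainable.

No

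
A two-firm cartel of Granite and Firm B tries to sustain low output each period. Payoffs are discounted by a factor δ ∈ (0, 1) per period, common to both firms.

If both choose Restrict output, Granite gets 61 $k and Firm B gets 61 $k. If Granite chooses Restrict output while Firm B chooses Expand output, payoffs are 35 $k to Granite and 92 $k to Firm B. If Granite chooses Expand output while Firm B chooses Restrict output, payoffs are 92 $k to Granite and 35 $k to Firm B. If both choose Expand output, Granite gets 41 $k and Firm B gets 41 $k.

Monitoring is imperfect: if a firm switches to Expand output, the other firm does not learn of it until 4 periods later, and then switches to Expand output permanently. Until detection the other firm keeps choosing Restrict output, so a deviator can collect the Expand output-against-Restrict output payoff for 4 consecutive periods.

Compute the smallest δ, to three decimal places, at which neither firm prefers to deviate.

The best deviation is to choose Expand output for all 4 undetected periods, earning 92 each, then 41 forever once detected.
Deviation value: 92(1−δ^4)/(1−δ) + 41δ^4/(1−δ); cooperation value: 61/(1−δ).
IC: 61 ≥ 92(1−δ^4) + 41δ^4 = 92 − 51δ^4.
So δ^4 ≥ 31/51, giving δ ≥ (31/51)^(1/4) ≈ 0.883.

0.883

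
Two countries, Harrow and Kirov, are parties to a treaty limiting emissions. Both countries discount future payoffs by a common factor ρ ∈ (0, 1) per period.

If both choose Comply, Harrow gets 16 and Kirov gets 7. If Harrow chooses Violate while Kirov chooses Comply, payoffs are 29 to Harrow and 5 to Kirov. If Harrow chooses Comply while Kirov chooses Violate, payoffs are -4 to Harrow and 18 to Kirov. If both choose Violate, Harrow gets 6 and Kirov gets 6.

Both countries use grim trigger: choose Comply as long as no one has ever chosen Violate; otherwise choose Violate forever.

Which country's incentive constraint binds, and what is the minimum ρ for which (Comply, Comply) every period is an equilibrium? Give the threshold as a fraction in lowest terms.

Kirov; ρ ≥ 11/12

For Harrow: deviation gain 29−16 = 13, per-period punishment loss 16−6 = 10. IC gives ρ ≥ 13/23.
For Kirov: gain 11, loss 1 per period, so ρ ≥ 11/12.
The tighter constraint is Kirov's, so cooperation needs ρ ≥ 11/12.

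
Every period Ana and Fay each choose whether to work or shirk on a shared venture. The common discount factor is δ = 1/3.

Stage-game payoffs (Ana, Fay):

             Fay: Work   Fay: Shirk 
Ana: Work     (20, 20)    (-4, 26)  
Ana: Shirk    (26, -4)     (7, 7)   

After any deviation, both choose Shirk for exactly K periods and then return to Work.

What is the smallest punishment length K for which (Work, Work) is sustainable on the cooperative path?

IC: δ(1−δ^K)/(1−δ) ≥ (26−20)/(20−7) = 6/13.
With δ = 1/3: need 1 − δ^K ≥ 6/13·(1−1/3)/(1/3), i.e. δ^K ≤ 0.0769.
Since (1/3)^2 = 0.1111 and (1/3)^3 = 0.0370, the smallest such K is 3.

3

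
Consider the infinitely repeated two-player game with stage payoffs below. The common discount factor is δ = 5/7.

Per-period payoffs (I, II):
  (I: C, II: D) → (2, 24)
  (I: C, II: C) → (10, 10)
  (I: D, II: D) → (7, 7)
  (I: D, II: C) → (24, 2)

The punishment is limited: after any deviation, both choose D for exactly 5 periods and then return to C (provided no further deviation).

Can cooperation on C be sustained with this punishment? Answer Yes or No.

No

A one-shot deviation gives 24 now, then 7 for 5 periods, then back to 10.
Gain from deviating: (24−10) today; loss: (10−7) in each of the next 5 periods.
No-deviation condition: (10−7)(δ+…+δ^5) ≥ 24−10, i.e. δ+…+δ^5 ≥ 14/3.
At δ = 5/7: δ+…+δ^5 = 2.0352 < 4.6667.
So cooperation is not sustainable.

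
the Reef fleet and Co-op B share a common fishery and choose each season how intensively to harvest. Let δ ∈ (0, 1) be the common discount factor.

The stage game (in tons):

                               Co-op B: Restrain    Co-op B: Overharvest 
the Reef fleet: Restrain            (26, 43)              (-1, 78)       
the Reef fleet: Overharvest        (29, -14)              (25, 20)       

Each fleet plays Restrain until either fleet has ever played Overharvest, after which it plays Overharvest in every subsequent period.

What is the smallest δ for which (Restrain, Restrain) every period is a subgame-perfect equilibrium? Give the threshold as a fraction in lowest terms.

3/4

the Reef fleet's threshold: (29−26)/(29−25) = 3/4.
Co-op B's threshold: (78−43)/(78−20) = 35/58.
3/4 > 35/58, so the Reef fleet binds and δ* = 3/4.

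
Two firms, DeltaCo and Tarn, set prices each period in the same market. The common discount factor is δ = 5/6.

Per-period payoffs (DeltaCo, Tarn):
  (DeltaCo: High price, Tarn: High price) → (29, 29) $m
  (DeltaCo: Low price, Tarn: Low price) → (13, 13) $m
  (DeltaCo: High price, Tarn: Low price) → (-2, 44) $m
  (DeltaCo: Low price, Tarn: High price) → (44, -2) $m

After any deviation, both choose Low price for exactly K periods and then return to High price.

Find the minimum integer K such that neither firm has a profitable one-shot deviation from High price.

No profitable deviation requires (29−13)(δ+…+δ^K) ≥ 44−29, i.e. δ+…+δ^K ≥ 15/16 ≈ 0.9375.
With δ = 5/6, the partial sums are K=1: 0.8333, K=2: 1.5278.
K = 2 is the first length at which the sum reaches 0.9375.

2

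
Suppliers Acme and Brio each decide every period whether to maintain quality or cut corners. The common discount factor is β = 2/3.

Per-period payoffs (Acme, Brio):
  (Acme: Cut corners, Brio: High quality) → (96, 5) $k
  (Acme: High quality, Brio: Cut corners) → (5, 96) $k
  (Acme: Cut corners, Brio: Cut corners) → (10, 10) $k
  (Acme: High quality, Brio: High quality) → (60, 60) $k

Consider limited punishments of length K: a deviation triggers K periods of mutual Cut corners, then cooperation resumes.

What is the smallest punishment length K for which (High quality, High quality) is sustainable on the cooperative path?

Need Σ_{k=1}^{K} β^k ≥ (96−60)/(60−10) = 0.7200 at β = 2/3.
At K = 1 the sum is 0.6667 < 0.7200; at K = 2 it is 1.1111 ≥ 0.7200.
So the minimum punishment length is K = 2.

2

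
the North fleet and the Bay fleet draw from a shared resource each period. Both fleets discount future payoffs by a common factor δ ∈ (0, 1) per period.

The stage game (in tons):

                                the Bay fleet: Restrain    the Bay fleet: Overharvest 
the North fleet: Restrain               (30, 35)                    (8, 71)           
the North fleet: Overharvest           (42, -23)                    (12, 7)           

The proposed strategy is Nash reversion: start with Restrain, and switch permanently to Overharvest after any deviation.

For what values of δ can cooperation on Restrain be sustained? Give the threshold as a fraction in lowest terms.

9/16

the North fleet: cooperation gives 30 each period; deviation gives 42 once then 12 forever.
  30/(1−δ) ≥ 42 + 12δ/(1−δ) ⇒ δ ≥ 12/30 = 2/5.
the Bay fleet: cooperation gives 35 each period; deviation gives 71 once then 7 forever.
  δ ≥ 36/64 = 9/16.
Both must hold, so the binding constraint is the Bay fleet's: δ ≥ 9/16.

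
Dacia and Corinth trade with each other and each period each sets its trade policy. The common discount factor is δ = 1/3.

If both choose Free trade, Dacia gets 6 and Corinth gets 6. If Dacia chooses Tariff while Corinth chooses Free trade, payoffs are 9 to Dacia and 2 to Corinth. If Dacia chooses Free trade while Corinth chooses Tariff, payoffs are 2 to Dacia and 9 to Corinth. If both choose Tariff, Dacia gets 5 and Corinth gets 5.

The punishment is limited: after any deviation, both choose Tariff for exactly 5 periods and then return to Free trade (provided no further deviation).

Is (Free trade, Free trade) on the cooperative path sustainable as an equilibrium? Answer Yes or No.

No

Comparing payoff streams over the 6 periods until play realigns: cooperate → 6(1+δ+…+δ^5); deviate → 9 + 5(δ+…+δ^5).
Cooperation is sustained iff (6−5)(δ+…+δ^5) ≥ 9−6.
δ+…+δ^5 = 1/3·(1−(1/3)^5)/(1−1/3) = 0.4979, and (9−6)/(6−5) = 3.0000.
0.4979 < 3.0000, so cooperation is not sustainable.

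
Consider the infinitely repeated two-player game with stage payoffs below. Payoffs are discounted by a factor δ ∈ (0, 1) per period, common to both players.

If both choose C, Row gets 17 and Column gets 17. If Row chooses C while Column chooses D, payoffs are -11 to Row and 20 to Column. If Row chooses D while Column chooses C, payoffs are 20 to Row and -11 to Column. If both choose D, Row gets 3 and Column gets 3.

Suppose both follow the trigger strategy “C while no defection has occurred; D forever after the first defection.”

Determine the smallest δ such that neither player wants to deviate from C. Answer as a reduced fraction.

Cooperation forever yields 17 each period: 17/(1−δ).
Deviating yields 20 once, then 3 forever: 20 + 3δ/(1−δ).
No profitable deviation requires 17/(1−δ) ≥ 20 + 3δ/(1−δ).
Multiplying by (1−δ): 17 ≥ 20(1−δ) + 3δ = 20 − 17δ.
So 17δ ≥ 3, i.e. δ ≥ 3/17.

3/17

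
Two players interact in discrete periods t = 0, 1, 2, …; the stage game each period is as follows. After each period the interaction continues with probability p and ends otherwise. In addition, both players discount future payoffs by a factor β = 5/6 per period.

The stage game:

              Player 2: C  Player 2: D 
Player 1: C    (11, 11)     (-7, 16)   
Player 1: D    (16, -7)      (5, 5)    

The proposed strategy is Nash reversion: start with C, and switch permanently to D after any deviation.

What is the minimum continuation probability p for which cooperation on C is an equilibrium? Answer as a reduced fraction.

6/11

With continuation probability p and discount β, the effective per-period discount factor is βp.
Grim-trigger IC: βp ≥ (16−11)/(16−5) = 5/11.
So p ≥ (5/11)/(5/6) = 6/11.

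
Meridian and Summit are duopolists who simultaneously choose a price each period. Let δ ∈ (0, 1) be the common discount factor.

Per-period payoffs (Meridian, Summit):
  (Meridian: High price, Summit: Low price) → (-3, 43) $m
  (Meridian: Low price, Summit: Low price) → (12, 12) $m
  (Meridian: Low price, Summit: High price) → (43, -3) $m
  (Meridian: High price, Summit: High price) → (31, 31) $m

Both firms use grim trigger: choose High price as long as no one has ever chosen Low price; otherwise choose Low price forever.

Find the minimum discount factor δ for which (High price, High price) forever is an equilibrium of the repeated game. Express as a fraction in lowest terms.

12/31

Under grim trigger the critical discount factor is (T−C)/(T−P) with T = 43, C = 31, P = 12.
δ* = (43−31)/(43−12) = 12/31.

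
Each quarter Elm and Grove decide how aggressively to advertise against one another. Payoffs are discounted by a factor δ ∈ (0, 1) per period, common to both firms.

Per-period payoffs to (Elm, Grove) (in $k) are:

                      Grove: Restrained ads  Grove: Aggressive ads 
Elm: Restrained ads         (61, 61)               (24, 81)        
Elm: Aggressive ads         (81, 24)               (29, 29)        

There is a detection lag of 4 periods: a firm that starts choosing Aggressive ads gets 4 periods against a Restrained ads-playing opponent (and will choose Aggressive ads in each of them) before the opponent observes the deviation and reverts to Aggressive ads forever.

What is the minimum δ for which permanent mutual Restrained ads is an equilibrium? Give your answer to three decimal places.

The best deviation is to choose Aggressive ads for all 4 undetected periods, earning 81 each, then 29 forever once detected.
Deviation value: 81(1−δ^4)/(1−δ) + 29δ^4/(1−δ); cooperation value: 61/(1−δ).
IC: 61 ≥ 81(1−δ^4) + 29δ^4 = 81 − 52δ^4.
So δ^4 ≥ 20/52 = 5/13, giving δ ≥ (5/13)^(1/4) ≈ 0.788.

0.788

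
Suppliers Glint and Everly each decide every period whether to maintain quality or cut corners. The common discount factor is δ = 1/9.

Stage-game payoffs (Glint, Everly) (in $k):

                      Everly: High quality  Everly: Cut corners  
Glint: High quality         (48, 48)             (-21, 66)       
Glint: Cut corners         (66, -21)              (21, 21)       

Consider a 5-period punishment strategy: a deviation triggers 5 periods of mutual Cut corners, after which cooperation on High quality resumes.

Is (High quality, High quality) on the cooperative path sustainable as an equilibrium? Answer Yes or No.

No

A one-shot deviation gives 66 now, then 21 for 5 periods, then back to 48.
Gain from deviating: (66−48) today; loss: (48−21) in each of the next 5 periods.
No-deviation condition: (48−21)(δ+…+δ^5) ≥ 66−48, i.e. δ+…+δ^5 ≥ 2/3.
At δ = 1/9: δ+…+δ^5 = 0.1250 < 0.6667.
So cooperation is not sustainable.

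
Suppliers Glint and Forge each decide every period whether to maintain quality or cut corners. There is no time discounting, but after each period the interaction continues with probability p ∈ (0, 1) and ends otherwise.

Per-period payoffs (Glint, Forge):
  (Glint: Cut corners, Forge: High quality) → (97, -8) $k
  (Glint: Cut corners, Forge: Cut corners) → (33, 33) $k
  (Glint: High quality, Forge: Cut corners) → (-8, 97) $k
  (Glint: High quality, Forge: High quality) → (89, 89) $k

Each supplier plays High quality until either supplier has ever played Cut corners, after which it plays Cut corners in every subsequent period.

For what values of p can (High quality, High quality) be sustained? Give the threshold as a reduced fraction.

1/8

With no time discounting, the continuation probability p plays the role of the discount factor.
Grim-trigger IC: 89/(1−p) ≥ 97 + 33p/(1−p) ⇒ p ≥ (97−89)/(97−33) = 1/8.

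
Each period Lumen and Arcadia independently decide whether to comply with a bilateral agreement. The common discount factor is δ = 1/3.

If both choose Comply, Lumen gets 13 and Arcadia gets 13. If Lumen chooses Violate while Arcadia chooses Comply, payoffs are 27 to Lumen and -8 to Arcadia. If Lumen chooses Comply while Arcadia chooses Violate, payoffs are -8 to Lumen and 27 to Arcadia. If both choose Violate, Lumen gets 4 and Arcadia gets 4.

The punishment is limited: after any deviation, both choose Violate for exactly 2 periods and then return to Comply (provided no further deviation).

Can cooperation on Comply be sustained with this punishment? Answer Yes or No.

No

IC: δ+…+δ^2 ≥ (27−13)/(13−4) = 14/9.
At δ = 1/3: partial sum = 0.4444 < 1.5556. Cooperation not sustainable.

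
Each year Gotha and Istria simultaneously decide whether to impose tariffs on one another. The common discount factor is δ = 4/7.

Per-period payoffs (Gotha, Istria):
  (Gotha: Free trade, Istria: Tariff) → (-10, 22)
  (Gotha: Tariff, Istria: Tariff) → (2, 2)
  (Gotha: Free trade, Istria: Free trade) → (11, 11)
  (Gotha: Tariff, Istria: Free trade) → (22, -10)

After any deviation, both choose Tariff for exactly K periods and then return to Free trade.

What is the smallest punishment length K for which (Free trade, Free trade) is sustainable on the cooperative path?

5

Need Σ_{k=1}^{K} δ^k ≥ (22−11)/(11−2) = 1.2222 at δ = 4/7.
At K = 4 the sum is 1.1912 < 1.2222; at K = 5 it is 1.2521 ≥ 1.2222.
So the minimum punishment length is K = 5.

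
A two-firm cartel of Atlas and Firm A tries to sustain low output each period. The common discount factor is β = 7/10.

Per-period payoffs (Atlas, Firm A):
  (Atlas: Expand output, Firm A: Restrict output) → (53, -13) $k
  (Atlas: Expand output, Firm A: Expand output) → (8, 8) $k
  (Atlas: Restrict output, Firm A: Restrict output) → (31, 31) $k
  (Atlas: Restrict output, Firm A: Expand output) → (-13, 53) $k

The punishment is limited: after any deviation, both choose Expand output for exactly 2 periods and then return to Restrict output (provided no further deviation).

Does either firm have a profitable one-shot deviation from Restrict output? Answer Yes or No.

No

A one-shot deviation gives 53 now, then 8 for 2 periods, then back to 31.
Gain from deviating: (53−31) today; loss: (31−8) in each of the next 2 periods.
No-deviation condition: (31−8)(β+…+β^2) ≥ 53−31, i.e. β+…+β^2 ≥ 22/23.
At β = 7/10: β+…+β^2 = 1.1900 ≥ 0.9565.
So cooperation is sustainable.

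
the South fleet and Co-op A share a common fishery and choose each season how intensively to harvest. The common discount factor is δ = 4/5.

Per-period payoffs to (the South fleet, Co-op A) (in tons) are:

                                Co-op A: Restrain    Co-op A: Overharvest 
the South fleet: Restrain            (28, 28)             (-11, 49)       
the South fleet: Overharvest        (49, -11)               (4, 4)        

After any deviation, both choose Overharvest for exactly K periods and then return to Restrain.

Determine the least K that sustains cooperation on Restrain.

2

Need Σ_{k=1}^{K} δ^k ≥ (49−28)/(28−4) = 0.8750 at δ = 4/5.
At K = 1 the sum is 0.8000 < 0.8750; at K = 2 it is 1.4400 ≥ 0.8750.
So the minimum punishment length is K = 2.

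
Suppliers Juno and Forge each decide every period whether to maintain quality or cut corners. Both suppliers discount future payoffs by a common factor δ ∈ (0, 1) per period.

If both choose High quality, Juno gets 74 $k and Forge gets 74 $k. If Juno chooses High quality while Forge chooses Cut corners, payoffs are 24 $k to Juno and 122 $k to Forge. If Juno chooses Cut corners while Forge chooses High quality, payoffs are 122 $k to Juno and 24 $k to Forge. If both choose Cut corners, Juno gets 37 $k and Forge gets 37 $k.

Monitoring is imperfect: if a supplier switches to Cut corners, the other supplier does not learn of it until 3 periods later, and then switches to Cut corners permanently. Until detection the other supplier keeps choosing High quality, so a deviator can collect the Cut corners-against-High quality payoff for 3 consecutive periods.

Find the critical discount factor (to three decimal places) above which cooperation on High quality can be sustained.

The best deviation is to choose Cut corners for all 3 undetected periods, earning 122 each, then 37 forever once detected.
Deviation value: 122(1−δ^3)/(1−δ) + 37δ^3/(1−δ); cooperation value: 74/(1−δ).
IC: 74 ≥ 122(1−δ^3) + 37δ^3 = 122 − 85δ^3.
So δ^3 ≥ 48/85, giving δ ≥ (48/85)^(1/3) ≈ 0.827.

0.827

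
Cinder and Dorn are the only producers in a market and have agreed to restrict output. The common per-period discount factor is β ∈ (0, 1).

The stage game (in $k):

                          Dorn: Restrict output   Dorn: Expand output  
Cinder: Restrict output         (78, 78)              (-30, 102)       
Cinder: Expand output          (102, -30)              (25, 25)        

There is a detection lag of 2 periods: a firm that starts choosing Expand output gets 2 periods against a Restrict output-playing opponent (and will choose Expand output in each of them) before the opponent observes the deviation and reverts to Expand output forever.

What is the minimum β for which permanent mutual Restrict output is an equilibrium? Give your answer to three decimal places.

0.558

The best deviation is to choose Expand output for all 2 undetected periods, earning 102 each, then 25 forever once detected.
Deviation value: 102(1−β^2)/(1−β) + 25β^2/(1−β); cooperation value: 78/(1−β).
IC: 78 ≥ 102(1−β^2) + 25β^2 = 102 − 77β^2.
So β^2 ≥ 24/77, giving β ≥ (24/77)^(1/2) ≈ 0.558.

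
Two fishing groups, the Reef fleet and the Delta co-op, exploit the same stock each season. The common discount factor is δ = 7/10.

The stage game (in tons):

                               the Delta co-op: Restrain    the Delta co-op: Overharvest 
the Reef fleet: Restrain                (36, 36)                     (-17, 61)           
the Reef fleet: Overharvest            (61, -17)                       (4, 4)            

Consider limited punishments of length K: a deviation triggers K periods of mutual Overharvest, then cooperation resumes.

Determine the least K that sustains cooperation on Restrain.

2

Need Σ_{k=1}^{K} δ^k ≥ (61−36)/(36−4) = 0.7812 at δ = 7/10.
At K = 1 the sum is 0.7000 < 0.7812; at K = 2 it is 1.1900 ≥ 0.7812.
So the minimum punishment length is K = 2.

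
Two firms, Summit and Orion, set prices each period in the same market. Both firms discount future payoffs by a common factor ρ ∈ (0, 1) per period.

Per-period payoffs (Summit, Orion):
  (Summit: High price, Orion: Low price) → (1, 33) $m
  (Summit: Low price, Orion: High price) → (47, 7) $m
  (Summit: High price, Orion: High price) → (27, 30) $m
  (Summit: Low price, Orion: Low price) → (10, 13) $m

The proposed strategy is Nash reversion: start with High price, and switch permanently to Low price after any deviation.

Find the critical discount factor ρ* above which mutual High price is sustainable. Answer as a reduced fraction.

20/37

Summit's threshold: (47−27)/(47−10) = 20/37.
Orion's threshold: (33−30)/(33−13) = 3/20.
20/37 > 3/20, so Summit binds and ρ* = 20/37.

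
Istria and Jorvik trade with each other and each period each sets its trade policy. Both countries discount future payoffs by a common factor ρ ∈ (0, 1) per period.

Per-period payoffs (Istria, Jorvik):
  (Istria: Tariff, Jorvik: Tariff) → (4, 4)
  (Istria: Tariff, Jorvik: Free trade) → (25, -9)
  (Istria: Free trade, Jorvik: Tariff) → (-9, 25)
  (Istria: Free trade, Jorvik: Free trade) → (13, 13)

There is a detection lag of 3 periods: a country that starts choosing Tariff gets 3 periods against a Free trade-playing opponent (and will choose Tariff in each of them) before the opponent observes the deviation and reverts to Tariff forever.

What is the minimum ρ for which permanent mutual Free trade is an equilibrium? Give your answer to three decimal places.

A deviator earns 25 for 3 periods, then 4 forever; cooperating earns 13 forever. Multiplying the IC by (1−ρ):
13 ≥ 25(1−ρ^3) + 4ρ^3, so 21·ρ^3 ≥ 12 and ρ^3 ≥ 4/7.
ρ ≥ (4/7)^(1/3) ≈ 0.830.

0.830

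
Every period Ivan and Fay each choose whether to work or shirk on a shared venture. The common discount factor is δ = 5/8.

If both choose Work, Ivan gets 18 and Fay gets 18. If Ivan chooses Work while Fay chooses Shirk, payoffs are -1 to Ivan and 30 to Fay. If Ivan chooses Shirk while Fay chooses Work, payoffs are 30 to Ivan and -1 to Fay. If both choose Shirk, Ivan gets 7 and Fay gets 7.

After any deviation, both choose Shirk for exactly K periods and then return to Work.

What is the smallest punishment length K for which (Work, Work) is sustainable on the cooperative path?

Need Σ_{k=1}^{K} δ^k ≥ (30−18)/(18−7) = 1.0909 at δ = 5/8.
At K = 2 the sum is 1.0156 < 1.0909; at K = 3 it is 1.2598 ≥ 1.0909.
So the minimum punishment length is K = 3.

3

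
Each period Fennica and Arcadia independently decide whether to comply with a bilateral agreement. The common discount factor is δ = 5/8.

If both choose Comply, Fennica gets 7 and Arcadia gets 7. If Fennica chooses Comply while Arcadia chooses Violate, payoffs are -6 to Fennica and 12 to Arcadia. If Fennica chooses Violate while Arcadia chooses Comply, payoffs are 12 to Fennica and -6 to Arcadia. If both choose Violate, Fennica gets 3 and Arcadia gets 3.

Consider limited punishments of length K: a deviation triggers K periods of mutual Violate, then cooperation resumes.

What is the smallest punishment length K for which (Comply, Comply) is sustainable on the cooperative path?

Need Σ_{k=1}^{K} δ^k ≥ (12−7)/(7−3) = 1.2500 at δ = 5/8.
At K = 2 the sum is 1.0156 < 1.2500; at K = 3 it is 1.2598 ≥ 1.2500.
So the minimum punishment length is K = 3.

3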